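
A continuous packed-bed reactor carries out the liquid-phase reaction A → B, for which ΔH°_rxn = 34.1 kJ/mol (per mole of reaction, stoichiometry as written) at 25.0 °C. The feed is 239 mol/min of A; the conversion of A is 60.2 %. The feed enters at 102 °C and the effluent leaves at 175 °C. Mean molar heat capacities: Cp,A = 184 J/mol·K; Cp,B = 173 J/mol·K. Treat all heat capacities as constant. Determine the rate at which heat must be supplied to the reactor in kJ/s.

Q_in = 131 kJ/s

Extent of reaction ξ = 0.602 × 239 = 143.88 mol/min
Reaction term: ξ·ΔH°_rxn = 143.88 × 34.1 = 4906.2 kJ/min
Sensible, feed 102→25 °C: -3386.2 kJ/min
Outlet flows (mol/min): A 95.122, B 143.88
Sensible, products 25→175 °C: 6359 kJ/min
Q = ΔH = 7879.1 kJ/min = 131.32 kW
Heat supplied = 131.32 kJ/s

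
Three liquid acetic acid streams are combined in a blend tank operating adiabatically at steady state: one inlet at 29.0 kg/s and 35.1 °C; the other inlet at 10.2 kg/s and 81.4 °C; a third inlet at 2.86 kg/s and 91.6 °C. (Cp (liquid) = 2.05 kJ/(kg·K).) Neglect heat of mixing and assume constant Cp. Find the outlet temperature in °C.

No heat crosses the boundary, so H_out = H_in.
T_out = Σ ṁᵢCp,ᵢTᵢ / Σ ṁᵢCp,ᵢ
      = 4325.8 / 86.223 = 50.17 °C

T_out = 50.2 °C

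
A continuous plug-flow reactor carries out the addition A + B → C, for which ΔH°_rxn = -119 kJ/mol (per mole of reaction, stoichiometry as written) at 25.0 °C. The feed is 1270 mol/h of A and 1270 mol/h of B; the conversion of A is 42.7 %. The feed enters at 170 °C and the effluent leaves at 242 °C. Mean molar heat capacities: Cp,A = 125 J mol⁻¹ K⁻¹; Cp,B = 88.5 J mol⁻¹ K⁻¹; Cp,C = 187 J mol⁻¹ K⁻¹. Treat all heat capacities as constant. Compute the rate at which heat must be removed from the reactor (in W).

Extent of reaction ξ = 0.427 × 1270 = 542.29 mol/h
Reaction term: ξ·ΔH°_rxn = 542.29 × -119 = -64533 kJ/h
Sensible, feed 170→25 °C: -39316 kJ/h
Outlet flows (mol/h): A 727.71, B 727.71, C 542.29
Sensible, products 25→242 °C: 55720 kJ/h
Q = ΔH = -48129 kJ/h = -13.369 kW
Heat removed = 13369 W

Q_out = 13400 W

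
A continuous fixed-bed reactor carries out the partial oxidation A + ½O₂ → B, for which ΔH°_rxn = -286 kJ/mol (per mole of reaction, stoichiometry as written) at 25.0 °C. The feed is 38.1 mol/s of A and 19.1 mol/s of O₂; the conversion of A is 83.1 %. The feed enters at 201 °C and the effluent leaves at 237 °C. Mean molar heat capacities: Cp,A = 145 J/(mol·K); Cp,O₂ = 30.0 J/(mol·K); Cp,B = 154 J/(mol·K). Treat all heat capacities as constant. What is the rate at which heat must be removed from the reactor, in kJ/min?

Q_out = 533000 kJ/min

Extent of reaction ξ = 0.831 × 38.1 = 31.661 mol/s
Reaction term: ξ·ΔH°_rxn = 31.661 × -286 = -9055.1 kJ/s
Sensible, feed 201→25 °C: -1073.2 kJ/s
Outlet flows (mol/s): A 6.4389, O₂ 3.2695, B 31.661
Sensible, products 25→237 °C: 1252.4 kJ/s
Q = ΔH = -8875.8 kJ/s = -8875.8 kW
Heat removed = 532550 kJ/min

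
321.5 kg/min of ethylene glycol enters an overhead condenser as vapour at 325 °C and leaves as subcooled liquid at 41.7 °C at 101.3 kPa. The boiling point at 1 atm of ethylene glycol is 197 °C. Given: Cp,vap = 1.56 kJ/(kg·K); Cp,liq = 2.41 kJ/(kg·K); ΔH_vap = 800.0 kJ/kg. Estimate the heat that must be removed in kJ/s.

Q_c = 7360 kJ/s

vapour 325→197 °C: -199.68 kJ/kg
condensation at 197 °C: -800 kJ/kg
liquid 197→41.7 °C: -374.27 kJ/kg
Δh = -199.68 + -800 + -374.27 = -1374 kJ/kg
Q = ṁ·Δh = 321.5 kg/min × -1374 kJ/kg = -441730 kJ/min
|Q| = 7362.1 kW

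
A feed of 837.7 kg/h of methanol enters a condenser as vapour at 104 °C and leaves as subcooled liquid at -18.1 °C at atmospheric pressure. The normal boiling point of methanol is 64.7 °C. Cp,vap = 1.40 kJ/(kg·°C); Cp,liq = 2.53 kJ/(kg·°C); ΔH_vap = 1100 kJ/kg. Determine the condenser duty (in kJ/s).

vapour 104→64.7 °C: -55.02 kJ/kg
condensation at 64.7 °C: -1100 kJ/kg
liquid 64.7→-18.1 °C: -209.48 kJ/kg
Δh = -55.02 + -1100 + -209.48 = -1364.5 kJ/kg
Q = ṁ·Δh = 837.7 kg/h × -1364.5 kJ/kg = -1.143e+06 kJ/h
|Q| = 317.51 kW

Q_c = 318 kJ/s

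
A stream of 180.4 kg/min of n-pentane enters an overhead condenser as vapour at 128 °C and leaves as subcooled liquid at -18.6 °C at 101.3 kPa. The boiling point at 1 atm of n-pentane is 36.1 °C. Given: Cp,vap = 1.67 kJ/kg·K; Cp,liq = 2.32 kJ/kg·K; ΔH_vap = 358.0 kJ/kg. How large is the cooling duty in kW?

vapour 128→36.1 °C: -153.47 kJ/kg
condensation at 36.1 °C: -358 kJ/kg
liquid 36.1→-18.6 °C: -126.9 kJ/kg
Δh = -153.47 + -358 + -126.9 = -638.38 kJ/kg
Q = ṁ·Δh = 180.4 kg/min × -638.38 kJ/kg = -115160 kJ/min
|Q| = 1919.4 kW

Q_c = 1920 kW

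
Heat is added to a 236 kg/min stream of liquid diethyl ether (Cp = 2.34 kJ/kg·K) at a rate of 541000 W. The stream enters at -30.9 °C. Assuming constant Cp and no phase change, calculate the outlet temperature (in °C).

Q = 541000 W = 32460 kJ/min
ΔT = Q/(ṁ·Cp) = 32460/(236×2.34) = 58.779 K
T_out = -30.9 + 58.779 = 27.879 °C

T_out = 27.9 °C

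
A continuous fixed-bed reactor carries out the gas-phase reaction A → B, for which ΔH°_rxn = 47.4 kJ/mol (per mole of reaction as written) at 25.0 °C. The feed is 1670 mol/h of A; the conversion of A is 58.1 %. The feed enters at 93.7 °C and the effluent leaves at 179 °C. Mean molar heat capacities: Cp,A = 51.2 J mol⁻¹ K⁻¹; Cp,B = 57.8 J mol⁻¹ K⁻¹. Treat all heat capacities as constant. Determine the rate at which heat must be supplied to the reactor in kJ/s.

Q_in = 15.1 kJ/s

Extent of reaction ξ = 0.581 × 1670 = 970.27 mol/h
Reaction term: ξ·ΔH°_rxn = 970.27 × 47.4 = 45991 kJ/h
Sensible, feed 93.7→25 °C: -5874.1 kJ/h
Outlet flows (mol/h): A 699.73, B 970.27
Sensible, products 25→179 °C: 14154 kJ/h
Q = ΔH = 54270 kJ/h = 15.075 kW
Heat supplied = 15.075 kJ/s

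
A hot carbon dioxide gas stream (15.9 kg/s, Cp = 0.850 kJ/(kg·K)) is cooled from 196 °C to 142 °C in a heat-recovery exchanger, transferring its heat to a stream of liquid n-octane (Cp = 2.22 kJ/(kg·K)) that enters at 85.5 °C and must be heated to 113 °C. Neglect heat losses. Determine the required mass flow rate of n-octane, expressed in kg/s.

ṁ_c = 12.0 kg/s

Heat released by hot stream: Q = 15.9 × 0.850 × (196 − 142) = 729.81 kJ/s
Energy balance on cold side (adiabatic exchanger): Q = ṁ_c·Cp_c·(T_c,out − T_c,in)
ṁ_c = 729.81 / [2.22 × (113 − 85.5)] = 11.954 kg/s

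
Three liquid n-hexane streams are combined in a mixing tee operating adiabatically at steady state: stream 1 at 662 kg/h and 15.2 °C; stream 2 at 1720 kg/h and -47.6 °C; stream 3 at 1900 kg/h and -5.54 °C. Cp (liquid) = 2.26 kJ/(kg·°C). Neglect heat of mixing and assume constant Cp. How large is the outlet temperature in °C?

Adiabatic, steady state ⇒ Σ ṁᵢCp,ᵢ(T_out − Tᵢ) = 0
T_out = Σ ṁᵢCp,ᵢTᵢ / Σ ṁᵢCp,ᵢ
      = -186080 / 9677.3 = -19.228 °C

T_out = -19.2 °C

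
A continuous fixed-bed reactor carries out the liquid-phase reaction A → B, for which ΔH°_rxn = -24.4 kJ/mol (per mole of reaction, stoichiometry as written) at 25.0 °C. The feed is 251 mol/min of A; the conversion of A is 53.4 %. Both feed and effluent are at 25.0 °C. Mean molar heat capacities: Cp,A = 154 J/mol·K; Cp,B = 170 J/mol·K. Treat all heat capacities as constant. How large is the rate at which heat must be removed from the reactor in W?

Extent of reaction ξ = 0.534 × 251 = 134.03 mol/min
Reaction term: ξ·ΔH°_rxn = 134.03 × -24.4 = -3270.4 kJ/min
Q = ΔH = -3270.4 kJ/min = -54.507 kW
Heat removed = 54507 W

Q_out = 54500 W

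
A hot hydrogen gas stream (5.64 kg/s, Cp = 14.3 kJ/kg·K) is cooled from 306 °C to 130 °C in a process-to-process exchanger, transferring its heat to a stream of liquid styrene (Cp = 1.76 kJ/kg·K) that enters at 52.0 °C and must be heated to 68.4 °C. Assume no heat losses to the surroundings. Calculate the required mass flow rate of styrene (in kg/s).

ṁ_c = 492 kg/s

Heat released by hot stream: Q = 5.64 × 14.3 × (306 − 130) = 14195 kJ/s
Energy balance on cold side (adiabatic exchanger): Q = ṁ_c·Cp_c·(T_c,out − T_c,in)
ṁ_c = 14195 / [1.76 × (68.4 − 52.0)] = 491.78 kg/s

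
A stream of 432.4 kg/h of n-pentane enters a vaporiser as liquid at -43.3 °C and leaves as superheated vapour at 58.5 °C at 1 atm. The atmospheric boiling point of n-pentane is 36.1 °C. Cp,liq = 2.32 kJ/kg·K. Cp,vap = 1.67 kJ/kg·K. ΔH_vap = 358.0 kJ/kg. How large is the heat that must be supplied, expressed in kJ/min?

Q = 4180 kJ/min

liquid -43.3→36.1 °C: 184.21 kJ/kg
vaporisation at 36.1 °C: 358 kJ/kg
vapour 36.1→58.5 °C: 37.408 kJ/kg
Δh = 184.21 + 358 + 37.408 = 579.62 kJ/kg
Q = ṁ·Δh = 432.4 kg/h × 579.62 kJ/kg = 250630 kJ/h
|Q| = 69.618 kW = 4177.1 kJ/min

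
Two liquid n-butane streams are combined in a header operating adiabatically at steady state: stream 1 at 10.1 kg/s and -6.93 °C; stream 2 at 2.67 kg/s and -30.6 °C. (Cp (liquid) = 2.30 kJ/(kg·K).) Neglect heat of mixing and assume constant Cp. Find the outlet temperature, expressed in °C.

Adiabatic, steady state ⇒ Σ ṁᵢCp,ᵢ(T_out − Tᵢ) = 0
Σ ṁᵢCp,ᵢTᵢ = 10.1×2.30×-6.93 + 2.67×2.30×-30.6 = -348.9
Σ ṁᵢCp,ᵢ = 10.1×2.30 + 2.67×2.30 = 29.371
T_out = -348.9 / 29.371 = -11.879 °C

T_out = -11.9 °C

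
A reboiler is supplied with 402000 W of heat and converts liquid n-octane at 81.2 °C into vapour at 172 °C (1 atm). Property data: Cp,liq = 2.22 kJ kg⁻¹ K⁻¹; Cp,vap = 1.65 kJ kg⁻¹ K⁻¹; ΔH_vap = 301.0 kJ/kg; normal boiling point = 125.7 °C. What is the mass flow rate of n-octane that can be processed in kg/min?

ṁ = 50.7 kg/min

Δh = 2.22×(125.7−81.2) + 301.0 + 1.65×(172−125.7) = 476.19 kJ/kg
Q = 402000 W = 402 kJ/s = 24120 kJ/min
ṁ = Q/Δh = 24120 / 476.19 = 50.653 kg/min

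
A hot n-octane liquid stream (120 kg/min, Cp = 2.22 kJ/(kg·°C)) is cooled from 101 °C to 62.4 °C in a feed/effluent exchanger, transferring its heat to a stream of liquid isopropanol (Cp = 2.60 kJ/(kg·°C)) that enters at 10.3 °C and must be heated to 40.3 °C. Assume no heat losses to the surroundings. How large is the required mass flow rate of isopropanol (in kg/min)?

ṁ_c = 132 kg/min

Heat released by hot stream: Q = 120 × 2.22 × (101 − 62.4) = 10283 kJ/min
Energy balance on cold side (adiabatic exchanger): Q = ṁ_c·Cp_c·(T_c,out − T_c,in)
ṁ_c = 10283 / [2.60 × (40.3 − 10.3)] = 131.83 kg/min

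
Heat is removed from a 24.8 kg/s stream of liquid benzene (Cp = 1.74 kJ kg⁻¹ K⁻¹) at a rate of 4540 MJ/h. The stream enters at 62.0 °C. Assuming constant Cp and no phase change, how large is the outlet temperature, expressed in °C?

T_out = 32.8 °C

Q = 4540 MJ/h = 1261.1 kJ/s
ΔT = Q/(ṁ·Cp) = 1261.1/(24.8×1.74) = 29.225 K
T_out = 62.0 − 29.225 = 32.775 °C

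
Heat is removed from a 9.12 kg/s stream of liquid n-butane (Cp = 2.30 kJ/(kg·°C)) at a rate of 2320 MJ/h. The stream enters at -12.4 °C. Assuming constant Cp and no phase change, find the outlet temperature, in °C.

T_out = -43.1 °C

Q = 2320 MJ/h = 644.44 kJ/s
ΔT = Q/(ṁ·Cp) = 644.44/(9.12×2.30) = 30.723 K
T_out = -12.4 − 30.723 = -43.123 °C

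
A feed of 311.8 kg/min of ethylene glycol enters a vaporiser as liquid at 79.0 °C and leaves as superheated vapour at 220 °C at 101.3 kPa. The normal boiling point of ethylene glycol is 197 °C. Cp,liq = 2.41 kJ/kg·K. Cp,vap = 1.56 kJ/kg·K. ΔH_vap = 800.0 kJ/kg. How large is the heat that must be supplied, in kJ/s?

Q = 5820 kJ/s

liquid 79.0→197 °C: 284.38 kJ/kg
vaporisation at 197 °C: 800 kJ/kg
vapour 197→220 °C: 35.88 kJ/kg
Δh = 284.38 + 800 + 35.88 = 1120.3 kJ/kg
Q = ṁ·Δh = 311.8 kg/min × 1120.3 kJ/kg = 349300 kJ/min
|Q| = 5821.6 kW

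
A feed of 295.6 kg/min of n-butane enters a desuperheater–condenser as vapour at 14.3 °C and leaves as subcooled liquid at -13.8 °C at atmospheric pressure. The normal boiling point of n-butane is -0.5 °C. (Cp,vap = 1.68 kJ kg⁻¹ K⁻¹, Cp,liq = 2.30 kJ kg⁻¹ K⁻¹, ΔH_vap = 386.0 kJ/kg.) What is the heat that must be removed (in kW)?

Q_c = 2170 kW

vapour 14.3→-0.5 °C: -24.864 kJ/kg
condensation at -0.5 °C: -386 kJ/kg
liquid -0.5→-13.8 °C: -30.59 kJ/kg
Δh = -24.864 + -386 + -30.59 = -441.45 kJ/kg
Q = ṁ·Δh = 295.6 kg/min × -441.45 kJ/kg = -130490 kJ/min
|Q| = 2174.9 kW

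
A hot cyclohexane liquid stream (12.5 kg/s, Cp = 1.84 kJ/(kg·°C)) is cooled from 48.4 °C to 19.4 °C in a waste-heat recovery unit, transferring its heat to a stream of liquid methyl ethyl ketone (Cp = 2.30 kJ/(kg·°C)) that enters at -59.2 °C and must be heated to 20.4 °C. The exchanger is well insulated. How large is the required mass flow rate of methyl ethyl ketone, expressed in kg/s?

Heat released by hot stream: Q = 12.5 × 1.84 × (48.4 − 19.4) = 667 kJ/s
Energy balance on cold side (adiabatic exchanger): Q = ṁ_c·Cp_c·(T_c,out − T_c,in)
ṁ_c = 667 / [2.30 × (20.4 − -59.2)] = 3.6432 kg/s

ṁ_c = 3.64 kg/s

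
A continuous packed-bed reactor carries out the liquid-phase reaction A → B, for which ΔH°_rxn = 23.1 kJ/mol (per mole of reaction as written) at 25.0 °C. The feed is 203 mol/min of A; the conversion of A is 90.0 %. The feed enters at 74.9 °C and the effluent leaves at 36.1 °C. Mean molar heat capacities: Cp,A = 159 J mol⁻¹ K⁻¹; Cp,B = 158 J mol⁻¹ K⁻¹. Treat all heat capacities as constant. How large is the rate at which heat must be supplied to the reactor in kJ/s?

Extent of reaction ξ = 0.900 × 203 = 182.7 mol/min
Reaction term: ξ·ΔH°_rxn = 182.7 × 23.1 = 4220.4 kJ/min
Sensible, feed 74.9→25 °C: -1610.6 kJ/min
Outlet flows (mol/min): A 20.3, B 182.7
Sensible, products 25→36.1 °C: 356.25 kJ/min
Q = ΔH = 2966 kJ/min = 49.433 kW
Heat supplied = 49.433 kJ/s

Q_in = 49.4 kJ/s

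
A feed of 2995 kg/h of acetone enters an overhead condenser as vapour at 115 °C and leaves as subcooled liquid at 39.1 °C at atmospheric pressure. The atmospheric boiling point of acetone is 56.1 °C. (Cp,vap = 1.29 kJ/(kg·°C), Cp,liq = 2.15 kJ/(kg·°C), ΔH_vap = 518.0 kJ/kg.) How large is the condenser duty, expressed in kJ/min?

Q_c = 31500 kJ/min

vapour 115→56.1 °C: -75.981 kJ/kg
condensation at 56.1 °C: -518 kJ/kg
liquid 56.1→39.1 °C: -36.55 kJ/kg
Δh = -75.981 + -518 + -36.55 = -630.53 kJ/kg
Q = ṁ·Δh = 2995 kg/h × -630.53 kJ/kg = -1.8884e+06 kJ/h
|Q| = 524.57 kW = 31474 kJ/min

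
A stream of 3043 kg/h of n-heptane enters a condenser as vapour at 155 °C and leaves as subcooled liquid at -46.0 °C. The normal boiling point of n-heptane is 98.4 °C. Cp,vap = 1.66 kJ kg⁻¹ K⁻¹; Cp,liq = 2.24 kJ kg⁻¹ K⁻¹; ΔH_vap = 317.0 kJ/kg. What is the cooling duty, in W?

Q_c = 621000 W

vapour 155→98.4 °C: -93.956 kJ/kg
condensation at 98.4 °C: -317 kJ/kg
liquid 98.4→-46.0 °C: -323.46 kJ/kg
Δh = -93.956 + -317 + -323.46 = -734.41 kJ/kg
Q = ṁ·Δh = 3043 kg/h × -734.41 kJ/kg = -2.2348e+06 kJ/h
|Q| = 620.78 kW = 620780 W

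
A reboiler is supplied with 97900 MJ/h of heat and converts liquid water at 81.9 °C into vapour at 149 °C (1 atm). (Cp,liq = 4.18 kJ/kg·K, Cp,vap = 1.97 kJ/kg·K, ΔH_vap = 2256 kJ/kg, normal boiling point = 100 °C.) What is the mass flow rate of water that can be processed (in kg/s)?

Δh = 4.18×(100−81.9) + 2256 + 1.97×(149−100) = 2428.2 kJ/kg
Q = 97900 MJ/h = 27194 kJ/s = 27194 kJ/s
ṁ = Q/Δh = 27194 / 2428.2 = 11.199 kg/s

ṁ = 11.2 kg/s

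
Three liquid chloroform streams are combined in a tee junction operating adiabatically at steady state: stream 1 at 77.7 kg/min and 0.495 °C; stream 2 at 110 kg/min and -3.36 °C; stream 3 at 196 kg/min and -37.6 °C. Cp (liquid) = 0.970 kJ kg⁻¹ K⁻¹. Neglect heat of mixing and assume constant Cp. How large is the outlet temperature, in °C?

Adiabatic, steady state ⇒ Σ ṁᵢCp,ᵢ(T_out − Tᵢ) = 0
T_out = Σ ṁᵢCp,ᵢTᵢ / Σ ṁᵢCp,ᵢ
      = -7469.7 / 372.19 = -20.07 °C

T_out = -20.1 °C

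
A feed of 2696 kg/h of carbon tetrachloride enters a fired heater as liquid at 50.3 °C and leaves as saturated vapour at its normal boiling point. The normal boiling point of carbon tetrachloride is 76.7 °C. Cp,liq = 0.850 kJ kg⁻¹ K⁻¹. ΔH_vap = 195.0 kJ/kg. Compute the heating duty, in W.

Q = 163000 W

liquid 50.3→76.7 °C: 22.44 kJ/kg
vaporisation at 76.7 °C: 195 kJ/kg
Δh = 22.44 + 195 = 217.44 kJ/kg
Q = ṁ·Δh = 2696 kg/h × 217.44 kJ/kg = 586220 kJ/h
|Q| = 162.84 kW = 162840 W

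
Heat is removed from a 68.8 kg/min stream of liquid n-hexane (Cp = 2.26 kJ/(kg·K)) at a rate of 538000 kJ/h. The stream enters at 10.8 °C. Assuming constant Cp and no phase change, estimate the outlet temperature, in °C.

T_out = -46.9 °C

Q = 538000 kJ/h = 8966.7 kJ/min
ΔT = Q/(ṁ·Cp) = 8966.7/(68.8×2.26) = 57.668 K
T_out = 10.8 − 57.668 = -46.868 °C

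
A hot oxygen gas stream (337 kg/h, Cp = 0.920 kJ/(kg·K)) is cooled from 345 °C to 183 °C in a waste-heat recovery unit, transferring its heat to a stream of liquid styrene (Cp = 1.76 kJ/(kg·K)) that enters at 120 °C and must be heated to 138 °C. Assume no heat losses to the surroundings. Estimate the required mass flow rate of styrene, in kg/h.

ṁ_c = 1590 kg/h

Heat released by hot stream: Q = 337 × 0.920 × (345 − 183) = 50226 kJ/h
Energy balance on cold side (adiabatic exchanger): Q = ṁ_c·Cp_c·(T_c,out − T_c,in)
ṁ_c = 50226 / [1.76 × (138 − 120)] = 1585.4 kg/h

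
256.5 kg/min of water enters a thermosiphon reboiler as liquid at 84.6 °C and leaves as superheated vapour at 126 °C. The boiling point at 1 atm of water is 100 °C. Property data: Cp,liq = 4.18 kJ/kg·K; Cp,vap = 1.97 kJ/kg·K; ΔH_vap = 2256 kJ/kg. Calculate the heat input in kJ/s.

Q = 10100 kJ/s

liquid 84.6→100 °C: 64.372 kJ/kg
vaporisation at 100 °C: 2256 kJ/kg
vapour 100→126 °C: 51.22 kJ/kg
Δh = 64.372 + 2256 + 51.22 = 2371.6 kJ/kg
Q = ṁ·Δh = 256.5 kg/min × 2371.6 kJ/kg = 608310 kJ/min
|Q| = 10139 kW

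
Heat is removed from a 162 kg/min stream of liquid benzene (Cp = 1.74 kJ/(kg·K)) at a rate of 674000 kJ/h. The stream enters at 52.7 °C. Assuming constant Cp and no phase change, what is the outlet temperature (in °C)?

Q = 674000 kJ/h = 11233 kJ/min
ΔT = Q/(ṁ·Cp) = 11233/(162×1.74) = 39.851 K
T_out = 52.7 − 39.851 = 12.849 °C

T_out = 12.8 °C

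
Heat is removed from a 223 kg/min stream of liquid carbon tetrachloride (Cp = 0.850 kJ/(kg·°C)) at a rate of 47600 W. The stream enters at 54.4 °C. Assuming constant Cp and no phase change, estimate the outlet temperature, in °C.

T_out = 39.3 °C

Q = 47600 W = 2856 kJ/min
ΔT = Q/(ṁ·Cp) = 2856/(223×0.850) = 15.067 K
T_out = 54.4 − 15.067 = 39.333 °C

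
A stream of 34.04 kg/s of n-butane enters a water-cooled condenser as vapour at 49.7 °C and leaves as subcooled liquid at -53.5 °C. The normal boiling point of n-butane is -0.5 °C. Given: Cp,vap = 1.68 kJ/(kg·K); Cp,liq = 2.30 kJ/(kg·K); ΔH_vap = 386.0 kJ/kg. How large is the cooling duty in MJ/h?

Q_c = 72600 MJ/h

vapour 49.7→-0.5 °C: -84.336 kJ/kg
condensation at -0.5 °C: -386 kJ/kg
liquid -0.5→-53.5 °C: -121.9 kJ/kg
Δh = -84.336 + -386 + -121.9 = -592.24 kJ/kg
Q = ṁ·Δh = 34.04 kg/s × -592.24 kJ/kg = -20160 kJ/s
|Q| = 20160 kW = 72575 MJ/h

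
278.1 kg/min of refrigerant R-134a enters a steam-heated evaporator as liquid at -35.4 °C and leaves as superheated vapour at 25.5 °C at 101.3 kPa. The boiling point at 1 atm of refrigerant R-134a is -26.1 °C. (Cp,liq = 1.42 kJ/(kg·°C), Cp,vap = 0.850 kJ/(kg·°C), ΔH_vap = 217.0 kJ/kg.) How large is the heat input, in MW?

liquid -35.4→-26.1 °C: 13.206 kJ/kg
vaporisation at -26.1 °C: 217 kJ/kg
vapour -26.1→25.5 °C: 43.86 kJ/kg
Δh = 13.206 + 217 + 43.86 = 274.07 kJ/kg
Q = ṁ·Δh = 278.1 kg/min × 274.07 kJ/kg = 76218 kJ/min
|Q| = 1270.3 kW = 1.2703 MW

Q = 1.27 MW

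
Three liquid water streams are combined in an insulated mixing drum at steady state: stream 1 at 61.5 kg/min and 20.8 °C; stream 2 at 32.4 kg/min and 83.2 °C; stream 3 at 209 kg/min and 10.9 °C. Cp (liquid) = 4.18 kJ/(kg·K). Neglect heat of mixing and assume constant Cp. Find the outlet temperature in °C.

Energy balance with Q = 0: Σ ṁᵢCp,ᵢ(T_out − Tᵢ) = 0
T_out = Σ ṁᵢCp,ᵢTᵢ / Σ ṁᵢCp,ᵢ
      = 26137 / 1266.1 = 20.644 °C

T_out = 20.6 °C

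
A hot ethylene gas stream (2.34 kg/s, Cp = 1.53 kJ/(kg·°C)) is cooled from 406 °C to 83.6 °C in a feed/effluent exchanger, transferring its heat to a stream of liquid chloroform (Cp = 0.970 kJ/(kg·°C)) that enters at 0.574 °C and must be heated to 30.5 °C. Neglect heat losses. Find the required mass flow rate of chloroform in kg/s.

ṁ_c = 39.8 kg/s

Heat released by hot stream: Q = 2.34 × 1.53 × (406 − 83.6) = 1154.3 kJ/s
Energy balance on cold side (adiabatic exchanger): Q = ṁ_c·Cp_c·(T_c,out − T_c,in)
ṁ_c = 1154.3 / [0.970 × (30.5 − 0.574)] = 39.763 kg/s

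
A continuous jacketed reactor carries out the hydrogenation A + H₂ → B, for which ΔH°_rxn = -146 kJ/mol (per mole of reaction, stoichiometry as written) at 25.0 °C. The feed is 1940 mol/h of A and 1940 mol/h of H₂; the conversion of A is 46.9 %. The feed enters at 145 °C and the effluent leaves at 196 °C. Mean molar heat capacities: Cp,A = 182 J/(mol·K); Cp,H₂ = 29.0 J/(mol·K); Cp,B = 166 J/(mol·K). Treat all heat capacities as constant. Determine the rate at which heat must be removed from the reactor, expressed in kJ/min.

Q_out = 1980 kJ/min

Extent of reaction ξ = 0.469 × 1940 = 909.86 mol/h
Reaction term: ξ·ΔH°_rxn = 909.86 × -146 = -132840 kJ/h
Sensible, feed 145→25 °C: -49121 kJ/h
Outlet flows (mol/h): A 1030.1, H₂ 1030.1, B 909.86
Sensible, products 25→196 °C: 62996 kJ/h
Q = ΔH = -118960 kJ/h = -33.046 kW
Heat removed = 1982.7 kJ/min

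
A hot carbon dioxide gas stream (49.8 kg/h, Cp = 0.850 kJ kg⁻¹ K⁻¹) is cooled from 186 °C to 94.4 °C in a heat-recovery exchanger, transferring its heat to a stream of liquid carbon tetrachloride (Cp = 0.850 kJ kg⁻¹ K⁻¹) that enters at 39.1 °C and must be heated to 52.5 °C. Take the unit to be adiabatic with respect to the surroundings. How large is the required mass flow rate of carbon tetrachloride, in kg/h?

ṁ_c = 340 kg/h

Heat released by hot stream: Q = 49.8 × 0.850 × (186 − 94.4) = 3877.4 kJ/h
Energy balance on cold side (adiabatic exchanger): Q = ṁ_c·Cp_c·(T_c,out − T_c,in)
ṁ_c = 3877.4 / [0.850 × (52.5 − 39.1)] = 340.42 kg/h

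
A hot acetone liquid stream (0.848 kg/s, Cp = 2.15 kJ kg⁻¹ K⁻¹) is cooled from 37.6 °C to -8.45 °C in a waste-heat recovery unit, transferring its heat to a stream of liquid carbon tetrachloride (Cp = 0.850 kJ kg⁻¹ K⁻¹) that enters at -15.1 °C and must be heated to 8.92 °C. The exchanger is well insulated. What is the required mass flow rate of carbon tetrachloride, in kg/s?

Heat released by hot stream: Q = 0.848 × 2.15 × (37.6 − -8.45) = 83.958 kJ/s
Energy balance on cold side (adiabatic exchanger): Q = ṁ_c·Cp_c·(T_c,out − T_c,in)
ṁ_c = 83.958 / [0.850 × (8.92 − -15.1)] = 4.1122 kg/s

ṁ_c = 4.11 kg/s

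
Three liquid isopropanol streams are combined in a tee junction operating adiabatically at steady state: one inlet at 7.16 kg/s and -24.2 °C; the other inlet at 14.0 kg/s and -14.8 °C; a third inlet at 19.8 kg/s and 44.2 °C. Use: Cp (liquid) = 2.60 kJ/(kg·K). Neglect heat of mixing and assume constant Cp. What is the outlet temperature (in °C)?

T_out = 12.1 °C

No heat crosses the boundary, so H_out = H_in.
T_out = Σ ṁᵢCp,ᵢTᵢ / Σ ṁᵢCp,ᵢ
      = 1286.2 / 106.5 = 12.077 °C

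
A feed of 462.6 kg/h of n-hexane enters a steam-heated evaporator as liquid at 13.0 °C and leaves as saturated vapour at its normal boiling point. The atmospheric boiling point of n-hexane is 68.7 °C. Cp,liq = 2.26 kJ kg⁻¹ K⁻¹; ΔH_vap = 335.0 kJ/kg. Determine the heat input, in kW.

liquid 13.0→68.7 °C: 125.88 kJ/kg
vaporisation at 68.7 °C: 335 kJ/kg
Δh = 125.88 + 335 = 460.88 kJ/kg
Q = ṁ·Δh = 462.6 kg/h × 460.88 kJ/kg = 213200 kJ/h
|Q| = 59.223 kW

Q = 59.2 kW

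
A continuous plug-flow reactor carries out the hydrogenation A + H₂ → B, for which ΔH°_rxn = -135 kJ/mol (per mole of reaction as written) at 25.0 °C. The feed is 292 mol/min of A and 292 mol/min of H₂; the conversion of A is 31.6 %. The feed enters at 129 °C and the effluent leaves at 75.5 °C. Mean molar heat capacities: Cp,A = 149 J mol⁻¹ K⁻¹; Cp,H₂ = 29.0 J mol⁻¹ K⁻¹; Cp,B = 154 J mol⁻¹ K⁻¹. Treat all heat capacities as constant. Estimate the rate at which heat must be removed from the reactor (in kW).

Extent of reaction ξ = 0.316 × 292 = 92.272 mol/min
Reaction term: ξ·ΔH°_rxn = 92.272 × -135 = -12457 kJ/min
Sensible, feed 129→25 °C: -5405.5 kJ/min
Outlet flows (mol/min): A 199.73, H₂ 199.73, B 92.272
Sensible, products 25→75.5 °C: 2513 kJ/min
Q = ΔH = -15349 kJ/min = -255.82 kW
Heat removed = 255.82 kW

Q_out = 256 kW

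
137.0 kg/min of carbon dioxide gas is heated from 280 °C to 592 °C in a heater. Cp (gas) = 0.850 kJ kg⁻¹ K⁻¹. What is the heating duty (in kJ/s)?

Q = ṁ·Cp·ΔT = 137.0 × 0.850 × (592 − 280) = 36332 kJ/min
Converting: 36332 / 60 s = 605.54 kW

Q = 606 kJ/s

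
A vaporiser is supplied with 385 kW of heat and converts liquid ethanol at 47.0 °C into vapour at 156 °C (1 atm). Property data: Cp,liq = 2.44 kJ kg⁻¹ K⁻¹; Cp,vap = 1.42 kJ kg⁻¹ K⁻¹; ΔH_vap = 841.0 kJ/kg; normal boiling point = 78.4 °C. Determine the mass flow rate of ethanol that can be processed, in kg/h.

ṁ = 1350 kg/h

Δh = 2.44×(78.4−47.0) + 841.0 + 1.42×(156−78.4) = 1027.8 kJ/kg
Q = 385 kW = 385 kJ/s = 1.386e+06 kJ/h
ṁ = Q/Δh = 1.386e+06 / 1027.8 = 1348.5 kg/h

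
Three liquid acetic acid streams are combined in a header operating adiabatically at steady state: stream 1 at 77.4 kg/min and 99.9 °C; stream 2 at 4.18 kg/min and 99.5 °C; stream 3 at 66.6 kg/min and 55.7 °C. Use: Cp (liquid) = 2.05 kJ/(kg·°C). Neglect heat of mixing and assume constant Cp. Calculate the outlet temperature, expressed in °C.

T_out = 80.0 °C

Adiabatic, steady state ⇒ Σ ṁᵢCp,ᵢ(T_out − Tᵢ) = 0
Σ ṁᵢCp,ᵢTᵢ = 77.4×2.05×99.9 + 4.18×2.05×99.5 + 66.6×2.05×55.7 = 24308
Σ ṁᵢCp,ᵢ = 77.4×2.05 + 4.18×2.05 + 66.6×2.05 = 303.77
T_out = 24308 / 303.77 = 80.023 °C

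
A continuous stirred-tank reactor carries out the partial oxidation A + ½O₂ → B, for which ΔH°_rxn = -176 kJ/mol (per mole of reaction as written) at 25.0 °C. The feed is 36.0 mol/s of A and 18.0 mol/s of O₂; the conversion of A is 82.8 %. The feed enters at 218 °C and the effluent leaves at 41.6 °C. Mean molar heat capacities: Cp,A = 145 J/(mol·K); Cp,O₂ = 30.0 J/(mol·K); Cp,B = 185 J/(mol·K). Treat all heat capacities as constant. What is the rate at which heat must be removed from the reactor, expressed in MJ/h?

Extent of reaction ξ = 0.828 × 36.0 = 29.808 mol/s
Reaction term: ξ·ΔH°_rxn = 29.808 × -176 = -5246.2 kJ/s
Sensible, feed 218→25 °C: -1111.7 kJ/s
Outlet flows (mol/s): A 6.192, O₂ 3.096, B 29.808
Sensible, products 25→41.6 °C: 107.99 kJ/s
Q = ΔH = -6249.9 kJ/s = -6249.9 kW
Heat removed = 22500 MJ/h

Q_out = 22500 MJ/h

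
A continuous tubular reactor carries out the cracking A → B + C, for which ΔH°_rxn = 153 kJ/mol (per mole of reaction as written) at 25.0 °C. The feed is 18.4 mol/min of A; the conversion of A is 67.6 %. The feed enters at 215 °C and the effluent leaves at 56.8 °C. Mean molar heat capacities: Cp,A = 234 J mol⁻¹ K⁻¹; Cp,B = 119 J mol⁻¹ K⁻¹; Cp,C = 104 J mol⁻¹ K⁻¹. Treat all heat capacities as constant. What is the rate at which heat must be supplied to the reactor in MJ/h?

Q_in = 73.1 MJ/h

Extent of reaction ξ = 0.676 × 18.4 = 12.438 mol/min
Reaction term: ξ·ΔH°_rxn = 12.438 × 153 = 1903.1 kJ/min
Sensible, feed 215→25 °C: -818.06 kJ/min
Outlet flows (mol/min): A 5.9616, B 12.438, C 12.438
Sensible, products 25→56.8 °C: 132.57 kJ/min
Q = ΔH = 1217.6 kJ/min = 20.293 kW
Heat supplied = 73.055 MJ/h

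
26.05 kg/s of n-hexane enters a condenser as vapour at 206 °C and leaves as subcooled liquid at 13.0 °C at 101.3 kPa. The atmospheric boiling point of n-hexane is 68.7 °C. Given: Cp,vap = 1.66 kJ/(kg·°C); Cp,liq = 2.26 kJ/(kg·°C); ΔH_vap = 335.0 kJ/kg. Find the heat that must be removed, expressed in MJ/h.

vapour 206→68.7 °C: -227.92 kJ/kg
condensation at 68.7 °C: -335 kJ/kg
liquid 68.7→13.0 °C: -125.88 kJ/kg
Δh = -227.92 + -335 + -125.88 = -688.8 kJ/kg
Q = ṁ·Δh = 26.05 kg/s × -688.8 kJ/kg = -17943 kJ/s
|Q| = 17943 kW = 64596 MJ/h

Q_c = 64600 MJ/h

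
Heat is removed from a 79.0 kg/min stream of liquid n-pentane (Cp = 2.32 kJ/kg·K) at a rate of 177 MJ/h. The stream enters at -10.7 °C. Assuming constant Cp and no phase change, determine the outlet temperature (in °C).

Q = 177 MJ/h = 2950 kJ/min
ΔT = Q/(ṁ·Cp) = 2950/(79.0×2.32) = 16.096 K
T_out = -10.7 − 16.096 = -26.796 °C

T_out = -26.8 °C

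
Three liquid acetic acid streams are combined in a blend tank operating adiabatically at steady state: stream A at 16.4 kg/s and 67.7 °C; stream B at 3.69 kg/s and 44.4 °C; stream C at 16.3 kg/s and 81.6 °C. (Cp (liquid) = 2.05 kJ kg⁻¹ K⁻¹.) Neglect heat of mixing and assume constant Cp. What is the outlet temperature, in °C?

T_out = 71.6 °C

Adiabatic, steady state ⇒ Σ ṁᵢCp,ᵢ(T_out − Tᵢ) = 0
Σ ṁᵢCp,ᵢTᵢ = 16.4×2.05×67.7 + 3.69×2.05×44.4 + 16.3×2.05×81.6 = 5338.6
Σ ṁᵢCp,ᵢ = 16.4×2.05 + 3.69×2.05 + 16.3×2.05 = 74.599
T_out = 5338.6 / 74.599 = 71.564 °C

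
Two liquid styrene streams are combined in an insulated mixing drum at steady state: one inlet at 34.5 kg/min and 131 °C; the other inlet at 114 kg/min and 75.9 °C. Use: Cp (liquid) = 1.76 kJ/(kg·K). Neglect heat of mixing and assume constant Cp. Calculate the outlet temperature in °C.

Energy balance with Q = 0: Σ ṁᵢCp,ᵢ(T_out − Tᵢ) = 0
Σ ṁᵢCp,ᵢTᵢ = 34.5×1.76×131 + 114×1.76×75.9 = 23183
Σ ṁᵢCp,ᵢ = 34.5×1.76 + 114×1.76 = 261.36
T_out = 23183 / 261.36 = 88.701 °C

T_out = 88.7 °C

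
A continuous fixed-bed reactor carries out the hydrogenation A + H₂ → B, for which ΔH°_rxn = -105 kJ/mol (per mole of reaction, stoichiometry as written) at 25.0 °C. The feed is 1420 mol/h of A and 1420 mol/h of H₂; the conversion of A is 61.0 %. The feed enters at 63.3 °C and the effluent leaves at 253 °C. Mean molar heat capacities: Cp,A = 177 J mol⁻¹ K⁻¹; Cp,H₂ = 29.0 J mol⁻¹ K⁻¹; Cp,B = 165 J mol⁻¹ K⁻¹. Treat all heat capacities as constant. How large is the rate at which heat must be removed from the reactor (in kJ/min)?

Q_out = 726 kJ/min

Extent of reaction ξ = 0.610 × 1420 = 866.2 mol/h
Reaction term: ξ·ΔH°_rxn = 866.2 × -105 = -90951 kJ/h
Sensible, feed 63.3→25 °C: -11204 kJ/h
Outlet flows (mol/h): A 553.8, H₂ 553.8, B 866.2
Sensible, products 25→253 °C: 58597 kJ/h
Q = ΔH = -43557 kJ/h = -12.099 kW
Heat removed = 725.95 kJ/min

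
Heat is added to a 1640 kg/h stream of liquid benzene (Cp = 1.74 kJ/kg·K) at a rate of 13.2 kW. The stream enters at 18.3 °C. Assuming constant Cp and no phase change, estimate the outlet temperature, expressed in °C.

T_out = 35.0 °C

Q = 13.2 kW = 47520 kJ/h
ΔT = Q/(ṁ·Cp) = 47520/(1640×1.74) = 16.653 K
T_out = 18.3 + 16.653 = 34.953 °C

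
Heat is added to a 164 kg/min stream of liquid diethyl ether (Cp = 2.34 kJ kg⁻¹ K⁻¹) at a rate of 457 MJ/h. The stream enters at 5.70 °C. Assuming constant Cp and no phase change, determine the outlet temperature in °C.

T_out = 25.5 °C

Q = 457 MJ/h = 7616.7 kJ/min
ΔT = Q/(ṁ·Cp) = 7616.7/(164×2.34) = 19.847 K
T_out = 5.70 + 19.847 = 25.547 °C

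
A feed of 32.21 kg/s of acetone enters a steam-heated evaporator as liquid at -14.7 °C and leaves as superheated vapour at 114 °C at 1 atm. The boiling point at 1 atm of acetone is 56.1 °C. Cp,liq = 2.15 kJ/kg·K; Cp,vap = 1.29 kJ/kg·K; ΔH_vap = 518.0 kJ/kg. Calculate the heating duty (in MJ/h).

Q = 86400 MJ/h

liquid -14.7→56.1 °C: 152.22 kJ/kg
vaporisation at 56.1 °C: 518 kJ/kg
vapour 56.1→114 °C: 74.691 kJ/kg
Δh = 152.22 + 518 + 74.691 = 744.91 kJ/kg
Q = ṁ·Δh = 32.21 kg/s × 744.91 kJ/kg = 23994 kJ/s
|Q| = 23994 kW = 86377 MJ/h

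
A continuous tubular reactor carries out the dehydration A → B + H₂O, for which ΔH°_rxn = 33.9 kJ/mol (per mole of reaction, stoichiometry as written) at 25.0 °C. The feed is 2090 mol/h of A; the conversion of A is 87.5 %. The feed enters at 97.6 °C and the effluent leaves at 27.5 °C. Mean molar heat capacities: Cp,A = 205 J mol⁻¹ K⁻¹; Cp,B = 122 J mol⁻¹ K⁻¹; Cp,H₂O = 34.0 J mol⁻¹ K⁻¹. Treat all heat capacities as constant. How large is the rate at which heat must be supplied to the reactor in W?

Q_in = 8820 W

Extent of reaction ξ = 0.875 × 2090 = 1828.8 mol/h
Reaction term: ξ·ΔH°_rxn = 1828.8 × 33.9 = 61995 kJ/h
Sensible, feed 97.6→25 °C: -31105 kJ/h
Outlet flows (mol/h): A 261.25, B 1828.8, H₂O 1828.8
Sensible, products 25→27.5 °C: 847.1 kJ/h
Q = ΔH = 31736 kJ/h = 8.8156 kW
Heat supplied = 8815.6 W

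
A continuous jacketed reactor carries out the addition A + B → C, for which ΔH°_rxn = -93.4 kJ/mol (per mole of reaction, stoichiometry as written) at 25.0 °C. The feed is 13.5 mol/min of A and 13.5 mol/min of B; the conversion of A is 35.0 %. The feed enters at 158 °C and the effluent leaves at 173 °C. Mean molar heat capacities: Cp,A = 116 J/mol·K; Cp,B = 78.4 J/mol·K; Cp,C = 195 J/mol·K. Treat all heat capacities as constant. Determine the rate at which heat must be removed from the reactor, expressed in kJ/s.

Q_out = 6.69 kJ/s

Extent of reaction ξ = 0.350 × 13.5 = 4.725 mol/min
Reaction term: ξ·ΔH°_rxn = 4.725 × -93.4 = -441.31 kJ/min
Sensible, feed 158→25 °C: -349.05 kJ/min
Outlet flows (mol/min): A 8.775, B 8.775, C 4.725
Sensible, products 25→173 °C: 388.83 kJ/min
Q = ΔH = -401.53 kJ/min = -6.6922 kW
Heat removed = 6.6922 kJ/s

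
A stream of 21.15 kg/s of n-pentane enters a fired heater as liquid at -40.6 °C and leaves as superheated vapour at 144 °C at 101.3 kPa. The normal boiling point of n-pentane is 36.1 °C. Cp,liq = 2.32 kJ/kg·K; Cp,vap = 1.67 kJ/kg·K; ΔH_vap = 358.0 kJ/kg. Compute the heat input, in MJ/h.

liquid -40.6→36.1 °C: 177.94 kJ/kg
vaporisation at 36.1 °C: 358 kJ/kg
vapour 36.1→144 °C: 180.19 kJ/kg
Δh = 177.94 + 358 + 180.19 = 716.14 kJ/kg
Q = ṁ·Δh = 21.15 kg/s × 716.14 kJ/kg = 15146 kJ/s
|Q| = 15146 kW = 54527 MJ/h

Q = 54500 MJ/h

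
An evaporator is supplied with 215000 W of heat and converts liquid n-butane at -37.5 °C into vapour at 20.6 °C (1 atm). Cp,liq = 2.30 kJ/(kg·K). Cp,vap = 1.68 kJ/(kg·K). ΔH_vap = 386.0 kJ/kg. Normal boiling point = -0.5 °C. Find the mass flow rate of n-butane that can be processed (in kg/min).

ṁ = 25.5 kg/min

Δh = 2.30×(-0.5−-37.5) + 386.0 + 1.68×(20.6−-0.5) = 506.55 kJ/kg
Q = 215000 W = 215 kJ/s = 12900 kJ/min
ṁ = Q/Δh = 12900 / 506.55 = 25.466 kg/min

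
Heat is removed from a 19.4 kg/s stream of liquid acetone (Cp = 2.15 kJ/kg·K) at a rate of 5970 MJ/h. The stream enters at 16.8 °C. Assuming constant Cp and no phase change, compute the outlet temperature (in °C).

Q = 5970 MJ/h = 1658.3 kJ/s
ΔT = Q/(ṁ·Cp) = 1658.3/(19.4×2.15) = 39.759 K
T_out = 16.8 − 39.759 = -22.959 °C

T_out = -23.0 °C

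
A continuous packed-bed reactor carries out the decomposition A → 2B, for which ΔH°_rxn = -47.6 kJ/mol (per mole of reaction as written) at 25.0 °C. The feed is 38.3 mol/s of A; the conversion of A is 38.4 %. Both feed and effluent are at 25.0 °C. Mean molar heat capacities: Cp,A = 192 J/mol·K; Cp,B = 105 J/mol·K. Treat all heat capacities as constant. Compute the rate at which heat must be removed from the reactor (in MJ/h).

Extent of reaction ξ = 0.384 × 38.3 = 14.707 mol/s
Reaction term: ξ·ΔH°_rxn = 14.707 × -47.6 = -700.06 kJ/s
Q = ΔH = -700.06 kJ/s = -700.06 kW
Heat removed = 2520.2 MJ/h

Q_out = 2520 MJ/h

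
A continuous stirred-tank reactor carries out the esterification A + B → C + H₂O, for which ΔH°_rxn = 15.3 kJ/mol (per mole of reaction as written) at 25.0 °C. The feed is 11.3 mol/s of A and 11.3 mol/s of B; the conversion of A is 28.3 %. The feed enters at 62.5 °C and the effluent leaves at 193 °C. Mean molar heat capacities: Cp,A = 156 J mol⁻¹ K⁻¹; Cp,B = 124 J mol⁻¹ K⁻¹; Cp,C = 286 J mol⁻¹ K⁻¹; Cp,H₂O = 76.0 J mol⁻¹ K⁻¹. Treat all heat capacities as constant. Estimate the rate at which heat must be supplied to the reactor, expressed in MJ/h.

Q_in = 1820 MJ/h

Extent of reaction ξ = 0.283 × 11.3 = 3.1979 mol/s
Reaction term: ξ·ΔH°_rxn = 3.1979 × 15.3 = 48.928 kJ/s
Sensible, feed 62.5→25 °C: -118.65 kJ/s
Outlet flows (mol/s): A 8.1021, B 8.1021, C 3.1979, H₂O 3.1979
Sensible, products 25→193 °C: 575.61 kJ/s
Q = ΔH = 505.88 kJ/s = 505.88 kW
Heat supplied = 1821.2 MJ/h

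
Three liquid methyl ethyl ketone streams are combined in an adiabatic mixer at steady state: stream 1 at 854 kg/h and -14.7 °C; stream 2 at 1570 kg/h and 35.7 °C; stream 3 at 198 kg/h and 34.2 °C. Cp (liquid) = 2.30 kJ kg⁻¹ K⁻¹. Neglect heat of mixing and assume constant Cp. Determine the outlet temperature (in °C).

T_out = 19.2 °C

No heat crosses the boundary, so H_out = H_in.
Σ ṁᵢCp,ᵢTᵢ = 854×2.30×-14.7 + 1570×2.30×35.7 + 198×2.30×34.2 = 115610
Σ ṁᵢCp,ᵢ = 854×2.30 + 1570×2.30 + 198×2.30 = 6030.6
T_out = 115610 / 6030.6 = 19.171 °C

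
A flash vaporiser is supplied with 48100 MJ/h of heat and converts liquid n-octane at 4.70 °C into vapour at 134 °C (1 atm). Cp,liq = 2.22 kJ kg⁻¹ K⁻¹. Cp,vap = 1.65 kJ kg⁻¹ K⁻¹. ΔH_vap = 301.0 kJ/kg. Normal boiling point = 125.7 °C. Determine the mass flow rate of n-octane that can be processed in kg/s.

Δh = 2.22×(125.7−4.70) + 301.0 + 1.65×(134−125.7) = 583.32 kJ/kg
Q = 48100 MJ/h = 13361 kJ/s = 13361 kJ/s
ṁ = Q/Δh = 13361 / 583.32 = 22.905 kg/s

ṁ = 22.9 kg/s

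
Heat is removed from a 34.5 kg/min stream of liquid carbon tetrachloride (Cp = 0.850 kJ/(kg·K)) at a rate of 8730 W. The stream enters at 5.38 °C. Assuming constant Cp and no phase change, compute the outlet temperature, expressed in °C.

T_out = -12.5 °C

Q = 8730 W = 523.8 kJ/min
ΔT = Q/(ṁ·Cp) = 523.8/(34.5×0.850) = 17.862 K
T_out = 5.38 − 17.862 = -12.482 °C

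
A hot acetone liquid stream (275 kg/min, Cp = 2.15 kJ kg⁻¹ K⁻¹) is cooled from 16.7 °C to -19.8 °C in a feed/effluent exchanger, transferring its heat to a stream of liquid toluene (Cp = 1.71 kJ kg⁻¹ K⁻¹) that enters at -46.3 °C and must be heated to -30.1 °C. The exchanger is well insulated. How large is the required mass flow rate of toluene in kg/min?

Heat released by hot stream: Q = 275 × 2.15 × (16.7 − -19.8) = 21581 kJ/min
Energy balance on cold side (adiabatic exchanger): Q = ṁ_c·Cp_c·(T_c,out − T_c,in)
ṁ_c = 21581 / [1.71 × (-30.1 − -46.3)] = 779.03 kg/min

ṁ_c = 779 kg/min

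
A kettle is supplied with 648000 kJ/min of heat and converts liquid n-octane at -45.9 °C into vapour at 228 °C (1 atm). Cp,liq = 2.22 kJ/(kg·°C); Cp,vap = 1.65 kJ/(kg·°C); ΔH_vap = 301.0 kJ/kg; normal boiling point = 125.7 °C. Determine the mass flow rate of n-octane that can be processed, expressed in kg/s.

Δh = 2.22×(125.7−-45.9) + 301.0 + 1.65×(228−125.7) = 850.75 kJ/kg
Q = 648000 kJ/min = 10800 kJ/s = 10800 kJ/s
ṁ = Q/Δh = 10800 / 850.75 = 12.695 kg/s

ṁ = 12.7 kg/s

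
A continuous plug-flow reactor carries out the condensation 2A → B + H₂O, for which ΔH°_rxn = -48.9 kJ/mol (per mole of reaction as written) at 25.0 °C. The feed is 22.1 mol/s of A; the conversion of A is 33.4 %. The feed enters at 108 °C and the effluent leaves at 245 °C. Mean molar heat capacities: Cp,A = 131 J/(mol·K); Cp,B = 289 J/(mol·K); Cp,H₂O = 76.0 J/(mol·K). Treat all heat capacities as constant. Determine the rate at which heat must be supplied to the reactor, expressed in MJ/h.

Q_in = 1080 MJ/h

Extent of reaction ξ = 0.334 × 22.1 / 2 = 3.6907 mol/s
Reaction term: ξ·ΔH°_rxn = 3.6907 × -48.9 = -180.48 kJ/s
Sensible, feed 108→25 °C: -240.29 kJ/s
Outlet flows (mol/s): A 14.719, B 3.6907, H₂O 3.6907
Sensible, products 25→245 °C: 720.55 kJ/s
Q = ΔH = 299.78 kJ/s = 299.78 kW
Heat supplied = 1079.2 MJ/h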